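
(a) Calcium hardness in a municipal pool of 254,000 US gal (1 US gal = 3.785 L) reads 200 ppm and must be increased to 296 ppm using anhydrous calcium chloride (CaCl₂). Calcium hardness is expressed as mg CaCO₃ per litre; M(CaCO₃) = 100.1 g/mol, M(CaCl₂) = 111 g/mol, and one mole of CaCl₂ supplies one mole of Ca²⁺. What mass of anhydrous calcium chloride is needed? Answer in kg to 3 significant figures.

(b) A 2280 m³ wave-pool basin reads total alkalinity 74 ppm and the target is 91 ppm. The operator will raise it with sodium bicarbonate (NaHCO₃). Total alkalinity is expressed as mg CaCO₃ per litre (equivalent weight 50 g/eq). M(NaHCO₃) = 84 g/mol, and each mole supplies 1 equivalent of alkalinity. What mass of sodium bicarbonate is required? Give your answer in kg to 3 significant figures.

(a) 102 kg; (b) 65.1 kg

(a) Volume: 254,000 US gal × 3.785 L/gal = 961,390 L.
(a) Hardness to add: (296 − 200) = 96 mg/L as CaCO₃ × 961,390 L = 92,290 g as CaCO₃.
(a) Moles of Ca²⁺ (1 mol Ca²⁺ ≡ 1 mol CaCO₃): 92,290 / 100.1 g/mol = 922 mol.
(a) Mass of CaCl₂: 922 × 111 = 102,300 g.

(b) Volume: 2280 m³ = 2,280,000 L.
(b) Alkalinity to add: (91 − 74) = 17 mg/L as CaCO₃ × 2,280,000 L = 38,760 g as CaCO₃.
(b) Equivalents: 38,760 g ÷ 50 g/eq = 775.2 eq.
(b) NaHCO₃ supplies 1 eq per mole → 775.2 mol.
(b) Mass: 775.2 mol × 84 g/mol = 65,120 g.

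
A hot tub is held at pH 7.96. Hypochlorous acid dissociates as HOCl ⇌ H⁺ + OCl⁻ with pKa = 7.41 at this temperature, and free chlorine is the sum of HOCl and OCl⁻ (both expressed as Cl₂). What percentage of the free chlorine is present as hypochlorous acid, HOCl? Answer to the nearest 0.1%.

[OCl⁻]/[HOCl] = 10^(pH − pKa) = 10^(7.96 − 7.41) = 10^0.55 = 3.548.
Fraction as HOCl = 1 / (1 + 3.548) = 0.2199.

22.0%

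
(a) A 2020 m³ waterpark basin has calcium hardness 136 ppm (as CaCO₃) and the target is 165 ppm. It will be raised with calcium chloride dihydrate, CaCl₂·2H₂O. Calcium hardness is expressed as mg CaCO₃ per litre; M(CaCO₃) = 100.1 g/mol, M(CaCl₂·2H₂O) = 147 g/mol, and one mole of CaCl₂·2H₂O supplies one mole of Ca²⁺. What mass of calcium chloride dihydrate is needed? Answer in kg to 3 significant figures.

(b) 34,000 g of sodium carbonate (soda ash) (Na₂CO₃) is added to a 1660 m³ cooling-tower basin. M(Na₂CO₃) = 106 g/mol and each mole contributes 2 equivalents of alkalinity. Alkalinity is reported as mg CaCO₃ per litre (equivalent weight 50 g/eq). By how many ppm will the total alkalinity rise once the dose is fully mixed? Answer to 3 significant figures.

(a) Volume: 2020 m³ = 2,020,000 L.
(a) Hardness to add: (165 − 136) = 29 mg/L as CaCO₃ × 2,020,000 L = 58,580 g as CaCO₃.
(a) Moles of Ca²⁺ (1 mol Ca²⁺ ≡ 1 mol CaCO₃): 58,580 / 100.1 g/mol = 585.2 mol.
(a) Mass of CaCl₂·2H₂O: 585.2 × 147 = 86,030 g.

(b) Volume: 1660 m³ = 1,660,000 L.
(b) Moles of Na₂CO₃: 34,000 g ÷ 106 g/mol = 320.8 mol → 641.5 eq of alkalinity.
(b) As CaCO₃: 641.5 eq × 50 g/eq = 32,080 g.
(b) Rise: 32,080 g / 1,660,000 L × 1000 = 19.32 mg/L.

(a) 86.0 kg; (b) 19.3 ppm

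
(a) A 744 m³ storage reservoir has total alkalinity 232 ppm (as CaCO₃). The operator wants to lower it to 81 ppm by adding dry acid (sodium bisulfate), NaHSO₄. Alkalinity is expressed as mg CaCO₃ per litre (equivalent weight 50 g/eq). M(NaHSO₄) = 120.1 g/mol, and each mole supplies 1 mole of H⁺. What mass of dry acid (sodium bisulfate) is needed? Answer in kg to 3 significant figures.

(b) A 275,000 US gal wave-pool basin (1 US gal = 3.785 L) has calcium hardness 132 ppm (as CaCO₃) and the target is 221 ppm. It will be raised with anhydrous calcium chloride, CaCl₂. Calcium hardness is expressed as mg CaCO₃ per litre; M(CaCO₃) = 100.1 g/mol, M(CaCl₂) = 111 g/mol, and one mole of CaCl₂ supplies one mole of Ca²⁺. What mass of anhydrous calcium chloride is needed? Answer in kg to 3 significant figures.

(a) Volume: 744 m³ = 744,000 L.
(a) Alkalinity to neutralize: (232 − 81) = 151 mg/L as CaCO₃ × 744,000 L = 112,300 g as CaCO₃.
(a) Equivalents of H⁺ required: 112,300 ÷ 50 g/eq = 2247 eq = 2247 mol NaHSO₄.
(a) Mass of NaHSO₄: 2247 × 120.1 = 269,900 g.

(b) Volume: 275,000 US gal × 3.785 L/gal = 1,040,875 L.
(b) Hardness to add: (221 − 132) = 89 mg/L as CaCO₃ × 1,040,875 L = 92,640 g as CaCO₃.
(b) Moles of Ca²⁺ (1 mol Ca²⁺ ≡ 1 mol CaCO₃): 92,640 / 100.1 g/mol = 925.5 mol.
(b) Mass of CaCl₂: 925.5 × 111 = 102,700 g.

(a) 270 kg; (b) 103 kg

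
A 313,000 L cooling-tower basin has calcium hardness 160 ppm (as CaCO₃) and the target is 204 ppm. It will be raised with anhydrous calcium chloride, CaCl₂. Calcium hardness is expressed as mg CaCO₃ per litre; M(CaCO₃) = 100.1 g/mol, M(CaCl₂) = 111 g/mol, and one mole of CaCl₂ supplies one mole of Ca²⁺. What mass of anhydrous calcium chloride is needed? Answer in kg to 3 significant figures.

15.3 kg

Hardness to add: (204 − 160) = 44 mg/L as CaCO₃ × 313,000 L = 13,770 g as CaCO₃.
Moles of Ca²⁺ (1 mol Ca²⁺ ≡ 1 mol CaCO₃): 13,770 / 100.1 g/mol = 137.6 mol.
Mass of CaCl₂: 137.6 × 111 = 15,270 g.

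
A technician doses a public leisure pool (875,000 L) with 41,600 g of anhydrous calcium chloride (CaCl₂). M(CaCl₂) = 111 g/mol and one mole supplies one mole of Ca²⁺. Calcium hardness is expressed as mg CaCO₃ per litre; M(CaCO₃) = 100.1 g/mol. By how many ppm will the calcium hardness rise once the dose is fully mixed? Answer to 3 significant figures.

42.9 ppm

Moles of Ca²⁺: 41,600 g ÷ 111 g/mol = 374.8 mol.
As CaCO₃: 374.8 mol × 100.1 g/mol = 37,510 g.
Rise: 37,510 g / 875,000 L × 1000 = 42.87 mg/L.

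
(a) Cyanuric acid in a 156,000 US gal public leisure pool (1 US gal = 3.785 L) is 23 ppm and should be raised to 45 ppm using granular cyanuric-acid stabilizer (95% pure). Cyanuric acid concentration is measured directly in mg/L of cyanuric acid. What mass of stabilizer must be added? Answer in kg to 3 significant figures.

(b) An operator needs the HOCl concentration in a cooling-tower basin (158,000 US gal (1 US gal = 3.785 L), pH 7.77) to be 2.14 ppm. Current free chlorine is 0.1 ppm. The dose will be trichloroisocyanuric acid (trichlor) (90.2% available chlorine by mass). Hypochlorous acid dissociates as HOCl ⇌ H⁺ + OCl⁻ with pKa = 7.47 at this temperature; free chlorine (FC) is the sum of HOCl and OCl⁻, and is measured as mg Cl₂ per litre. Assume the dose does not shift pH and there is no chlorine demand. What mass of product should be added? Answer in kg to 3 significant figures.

(a) 13.7 kg; (b) 4.18 kg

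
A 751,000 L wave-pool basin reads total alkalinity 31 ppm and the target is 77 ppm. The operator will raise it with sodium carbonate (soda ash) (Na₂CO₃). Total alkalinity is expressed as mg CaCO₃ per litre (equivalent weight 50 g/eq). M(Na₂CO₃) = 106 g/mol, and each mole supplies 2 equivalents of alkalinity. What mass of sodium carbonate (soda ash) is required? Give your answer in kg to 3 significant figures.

Alkalinity to add: (77 − 31) = 46 mg/L as CaCO₃ × 751,000 L = 34,550 g as CaCO₃.
Equivalents: 34,550 g ÷ 50 g/eq = 690.9 eq.
Each mole of Na₂CO₃ supplies 2 eq, so 690.9 / 2 = 345.5 mol.
Mass: 345.5 mol × 106 g/mol = 36,620 g.

36.6 kg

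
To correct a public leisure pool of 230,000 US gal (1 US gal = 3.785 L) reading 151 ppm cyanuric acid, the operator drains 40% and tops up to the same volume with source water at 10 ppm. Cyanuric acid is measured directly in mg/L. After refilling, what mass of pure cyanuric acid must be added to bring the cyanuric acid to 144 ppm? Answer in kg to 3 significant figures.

Volume: 230,000 US gal × 3.785 L/gal = 870,550 L.
After draining 40% and refilling: 151 × 0.60 + 10 × 0.40 = 94.6 ppm.
Deficit to target: 144 − 94.6 = 49.4 mg/L.
Mass: 49.4 mg/L × 870,550 L = 43,010 g cyanuric acid.

43.0 kg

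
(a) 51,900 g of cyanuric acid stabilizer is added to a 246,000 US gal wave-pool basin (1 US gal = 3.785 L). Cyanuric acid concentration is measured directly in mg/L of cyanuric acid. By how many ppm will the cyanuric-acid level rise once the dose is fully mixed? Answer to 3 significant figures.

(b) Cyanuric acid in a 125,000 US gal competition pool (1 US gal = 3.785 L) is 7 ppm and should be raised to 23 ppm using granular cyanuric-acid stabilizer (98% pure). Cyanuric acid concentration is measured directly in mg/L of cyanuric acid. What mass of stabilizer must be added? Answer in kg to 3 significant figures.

(a) Volume: 246,000 US gal × 3.785 L/gal = 931,110 L.
(a) Rise: 51,900 g / 931,110 L × 1000 = 55.74 mg/L.

(b) Volume: 125,000 US gal × 3.785 L/gal = 473,125 L.
(b) CYA to add: (23 − 7) = 16 mg/L × 473,125 L = 7570 g cyanuric acid.
(b) At 98% purity: 7570 / 0.98 = 7724 g product.

(a) 55.7 ppm; (b) 7.72 kg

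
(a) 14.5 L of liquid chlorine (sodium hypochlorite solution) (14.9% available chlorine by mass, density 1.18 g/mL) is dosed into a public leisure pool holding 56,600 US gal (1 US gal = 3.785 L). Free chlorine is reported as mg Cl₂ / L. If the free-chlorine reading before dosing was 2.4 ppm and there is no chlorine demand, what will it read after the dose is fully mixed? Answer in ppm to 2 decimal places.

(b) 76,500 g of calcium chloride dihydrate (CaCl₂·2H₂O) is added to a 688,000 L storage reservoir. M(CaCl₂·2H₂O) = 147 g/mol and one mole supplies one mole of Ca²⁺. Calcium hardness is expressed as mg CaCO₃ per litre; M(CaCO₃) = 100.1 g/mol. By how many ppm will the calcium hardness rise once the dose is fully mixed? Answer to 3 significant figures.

(a) 14.30 ppm; (b) 75.7 ppm

(a) Volume: 56,600 US gal × 3.785 L/gal = 214,231 L.
(a) Mass of solution: 14.5 L × 1000 mL/L × 1.18 g/mL = 17,110 g.
(a) Available chlorine delivered: 17,110 g × 0.149 = 2549 g as Cl₂.
(a) Concentration rise: 2549 g / 214,231 L = 11.9 mg/L = 11.90 ppm.
(a) Final FC: 2.4 + 11.90 = 14.30 ppm.

(b) Moles of Ca²⁺: 76,500 g ÷ 147 g/mol = 520.4 mol.
(b) As CaCO₃: 520.4 mol × 100.1 g/mol = 52,090 g.
(b) Rise: 52,090 g / 688,000 L × 1000 = 75.72 mg/L.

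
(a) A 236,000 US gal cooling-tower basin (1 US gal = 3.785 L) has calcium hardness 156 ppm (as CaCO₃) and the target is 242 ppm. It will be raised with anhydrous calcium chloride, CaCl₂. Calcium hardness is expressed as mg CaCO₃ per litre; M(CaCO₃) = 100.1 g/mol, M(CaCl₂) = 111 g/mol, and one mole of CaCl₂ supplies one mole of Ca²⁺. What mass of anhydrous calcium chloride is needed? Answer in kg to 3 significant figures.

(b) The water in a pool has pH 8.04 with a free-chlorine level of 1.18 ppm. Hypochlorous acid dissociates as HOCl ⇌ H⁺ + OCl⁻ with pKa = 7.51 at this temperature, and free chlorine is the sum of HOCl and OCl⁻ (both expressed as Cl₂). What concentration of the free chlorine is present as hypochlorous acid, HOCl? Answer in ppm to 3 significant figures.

(a) 85.2 kg; (b) 0.269 ppm

(a) Volume: 236,000 US gal × 3.785 L/gal = 893,260 L.
(a) Hardness to add: (242 − 156) = 86 mg/L as CaCO₃ × 893,260 L = 76,820 g as CaCO₃.
(a) Moles of Ca²⁺ (1 mol Ca²⁺ ≡ 1 mol CaCO₃): 76,820 / 100.1 g/mol = 767.4 mol.
(a) Mass of CaCl₂: 767.4 × 111 = 85,190 g.

(b) [OCl⁻]/[HOCl] = 10^(pH − pKa) = 10^(8.04 − 7.51) = 10^0.53 = 3.388.
(b) Fraction as HOCl = 1 / (1 + 3.388) = 0.2279.
(b) HOCl = 0.2279 × 1.18 ppm = 0.2689 ppm.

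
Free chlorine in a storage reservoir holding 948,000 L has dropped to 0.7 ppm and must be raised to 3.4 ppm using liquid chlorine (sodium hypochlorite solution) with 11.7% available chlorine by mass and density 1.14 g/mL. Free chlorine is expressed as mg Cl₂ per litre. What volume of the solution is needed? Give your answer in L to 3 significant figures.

19.2 L

Chlorine deficit: 3.4 − 0.7 = 2.7 ppm = 2.7 mg/L as Cl₂.
Cl₂ equivalent needed: 2.7 mg/L × 948,000 L = 2,560,000 mg = 2560 g.
Product at 11.7% available chlorine: 2560 / 0.117 = 21,880 g.
Volume at density 1.14 g/mL: 21,880 g ÷ 1.14 g/mL = 19,190 mL.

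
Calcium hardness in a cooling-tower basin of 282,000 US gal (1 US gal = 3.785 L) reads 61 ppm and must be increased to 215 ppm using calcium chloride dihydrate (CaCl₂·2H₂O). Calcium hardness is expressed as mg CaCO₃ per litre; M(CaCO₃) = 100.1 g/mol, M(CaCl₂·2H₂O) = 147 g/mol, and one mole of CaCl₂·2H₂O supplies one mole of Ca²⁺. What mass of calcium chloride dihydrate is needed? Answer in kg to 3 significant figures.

241 kg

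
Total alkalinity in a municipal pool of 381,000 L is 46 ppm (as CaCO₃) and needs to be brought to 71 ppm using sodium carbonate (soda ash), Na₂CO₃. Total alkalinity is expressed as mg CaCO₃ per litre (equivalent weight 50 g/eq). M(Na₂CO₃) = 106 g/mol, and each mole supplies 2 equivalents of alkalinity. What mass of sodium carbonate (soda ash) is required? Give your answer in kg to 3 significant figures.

10.1 kg

Alkalinity to add: (71 − 46) = 25 mg/L as CaCO₃ × 381,000 L = 9525 g as CaCO₃.
Equivalents: 9525 g ÷ 50 g/eq = 190.5 eq.
Each mole of Na₂CO₃ supplies 2 eq, so 190.5 / 2 = 95.25 mol.
Mass: 95.25 mol × 106 g/mol = 10,100 g.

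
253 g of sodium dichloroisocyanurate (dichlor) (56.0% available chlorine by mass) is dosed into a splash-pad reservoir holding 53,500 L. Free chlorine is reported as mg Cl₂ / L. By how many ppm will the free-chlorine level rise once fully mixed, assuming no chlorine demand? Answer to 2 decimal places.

Available chlorine delivered: 253 g × 0.56 = 141.7 g as Cl₂.
Concentration rise: 141.7 g / 53,500 L = 2.648 mg/L = 2.65 ppm.

2.65 ppm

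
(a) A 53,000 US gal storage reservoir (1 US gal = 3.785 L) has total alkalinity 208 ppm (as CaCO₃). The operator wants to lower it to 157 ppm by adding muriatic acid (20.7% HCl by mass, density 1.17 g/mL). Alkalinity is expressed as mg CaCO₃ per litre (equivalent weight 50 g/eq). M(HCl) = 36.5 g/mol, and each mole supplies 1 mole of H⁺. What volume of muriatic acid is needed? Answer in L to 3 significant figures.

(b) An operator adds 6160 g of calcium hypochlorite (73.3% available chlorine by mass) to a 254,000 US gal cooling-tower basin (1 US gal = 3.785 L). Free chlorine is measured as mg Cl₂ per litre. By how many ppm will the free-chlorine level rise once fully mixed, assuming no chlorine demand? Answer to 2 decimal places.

(a) 30.8 L; (b) 4.70 ppm

(a) Volume: 53,000 US gal × 3.785 L/gal = 200,605 L.
(a) Alkalinity to neutralize: (208 − 157) = 51 mg/L as CaCO₃ × 200,605 L = 10,230 g as CaCO₃.
(a) Equivalents of H⁺ required: 10,230 ÷ 50 g/eq = 204.6 eq = 204.6 mol HCl.
(a) Mass of HCl: 204.6 × 36.5 = 7469 g.
(a) Mass of 20.7% solution: 7469 / 0.207 = 36,080 g.
(a) Volume: 36,080 g ÷ 1.17 g/mL = 30,840 mL.

(b) Volume: 254,000 US gal × 3.785 L/gal = 961,390 L.
(b) Available chlorine delivered: 6160 g × 0.733 = 4515 g as Cl₂.
(b) Concentration rise: 4515 g / 961,390 L = 4.697 mg/L = 4.70 ppm.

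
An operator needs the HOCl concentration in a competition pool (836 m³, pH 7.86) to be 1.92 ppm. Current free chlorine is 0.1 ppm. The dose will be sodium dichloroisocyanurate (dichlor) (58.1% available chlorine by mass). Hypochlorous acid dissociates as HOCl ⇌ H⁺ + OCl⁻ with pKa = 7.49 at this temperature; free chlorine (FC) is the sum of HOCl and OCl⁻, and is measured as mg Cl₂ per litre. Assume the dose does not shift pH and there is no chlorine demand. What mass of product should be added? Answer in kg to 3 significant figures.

9.10 kg

Volume: 836 m³ = 836,000 L.
[OCl⁻]/[HOCl] = 10^(pH − pKa) = 10^(7.86 − 7.49) = 2.344; fraction as HOCl = 1/(1 + 2.344) = 0.299.
Free chlorine required for 1.92 ppm HOCl: 1.92 / 0.299 = 6.421 ppm.
FC to add: 6.421 − 0.1 = 6.321 mg/L as Cl₂.
Cl₂ equivalent: 6.321 mg/L × 836,000 L = 5284 g.
Product at 58.1% available Cl: 5284 / 0.581 = 9095 g.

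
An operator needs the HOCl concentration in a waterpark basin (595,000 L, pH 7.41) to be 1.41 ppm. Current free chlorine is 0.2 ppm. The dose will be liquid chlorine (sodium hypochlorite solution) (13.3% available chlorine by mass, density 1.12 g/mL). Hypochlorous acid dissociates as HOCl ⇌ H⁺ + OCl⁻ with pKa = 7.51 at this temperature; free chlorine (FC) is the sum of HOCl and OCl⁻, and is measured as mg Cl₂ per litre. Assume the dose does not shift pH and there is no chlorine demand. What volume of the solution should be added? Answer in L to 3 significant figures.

9.31 L

[OCl⁻]/[HOCl] = 10^(pH − pKa) = 10^(7.41 − 7.51) = 0.7943; fraction as HOCl = 1/(1 + 0.7943) = 0.5573.
Free chlorine required for 1.41 ppm HOCl: 1.41 / 0.5573 = 2.53 ppm.
FC to add: 2.53 − 0.2 = 2.33 mg/L as Cl₂.
Cl₂ equivalent: 2.33 mg/L × 595,000 L = 1386 g.
Product at 13.3% available Cl: 1386 / 0.133 = 10,420 g.
Volume: 10,420 g ÷ 1.12 g/mL = 9307 mL.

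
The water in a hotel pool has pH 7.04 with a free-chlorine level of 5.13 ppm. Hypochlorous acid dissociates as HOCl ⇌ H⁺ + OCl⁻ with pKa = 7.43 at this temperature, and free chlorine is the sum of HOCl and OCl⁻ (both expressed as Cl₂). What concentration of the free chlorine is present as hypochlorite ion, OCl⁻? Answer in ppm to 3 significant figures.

1.48 ppm

[OCl⁻]/[HOCl] = 10^(pH − pKa) = 10^(7.04 − 7.43) = 10^-0.39 = 0.4074.
Fraction as HOCl = 1 / (1 + 0.4074) = 0.7105.
OCl⁻ = (1 − 0.7105) × 5.13 ppm = 1.485 ppm.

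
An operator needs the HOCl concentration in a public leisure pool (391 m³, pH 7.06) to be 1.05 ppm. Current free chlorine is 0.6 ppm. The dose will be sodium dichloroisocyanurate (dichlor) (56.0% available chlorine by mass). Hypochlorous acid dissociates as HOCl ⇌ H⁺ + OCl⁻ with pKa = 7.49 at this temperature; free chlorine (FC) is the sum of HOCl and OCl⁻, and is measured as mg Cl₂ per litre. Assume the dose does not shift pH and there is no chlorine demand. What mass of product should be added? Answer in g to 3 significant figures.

587 g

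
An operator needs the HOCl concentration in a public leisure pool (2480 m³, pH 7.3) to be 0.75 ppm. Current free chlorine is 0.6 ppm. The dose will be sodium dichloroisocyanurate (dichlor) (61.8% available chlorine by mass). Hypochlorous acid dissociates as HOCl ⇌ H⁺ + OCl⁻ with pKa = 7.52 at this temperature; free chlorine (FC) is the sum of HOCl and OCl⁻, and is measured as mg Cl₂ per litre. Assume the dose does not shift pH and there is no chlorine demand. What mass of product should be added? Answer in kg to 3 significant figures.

2.42 kg

Volume: 2480 m³ = 2,480,000 L.
[OCl⁻]/[HOCl] = 10^(pH − pKa) = 10^(7.3 − 7.52) = 0.6026; fraction as HOCl = 1/(1 + 0.6026) = 0.624.
Free chlorine required for 0.75 ppm HOCl: 0.75 / 0.624 = 1.202 ppm.
FC to add: 1.202 − 0.6 = 0.6019 mg/L as Cl₂.
Cl₂ equivalent: 0.6019 mg/L × 2,480,000 L = 1493 g.
Product at 61.8% available Cl: 1493 / 0.618 = 2415 g.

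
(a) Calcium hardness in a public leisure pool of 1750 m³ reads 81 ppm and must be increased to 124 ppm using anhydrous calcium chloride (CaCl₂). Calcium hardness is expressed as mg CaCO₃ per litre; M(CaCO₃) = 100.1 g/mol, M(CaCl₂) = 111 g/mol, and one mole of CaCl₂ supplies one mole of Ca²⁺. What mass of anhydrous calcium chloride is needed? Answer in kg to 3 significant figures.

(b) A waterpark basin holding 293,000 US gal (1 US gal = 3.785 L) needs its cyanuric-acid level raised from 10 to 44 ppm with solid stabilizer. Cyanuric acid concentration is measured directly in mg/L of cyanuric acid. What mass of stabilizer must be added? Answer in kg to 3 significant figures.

(a) 83.4 kg; (b) 37.7 kg

(a) Volume: 1750 m³ = 1,750,000 L.
(a) Hardness to add: (124 − 81) = 43 mg/L as CaCO₃ × 1,750,000 L = 75,250 g as CaCO₃.
(a) Moles of Ca²⁺ (1 mol Ca²⁺ ≡ 1 mol CaCO₃): 75,250 / 100.1 g/mol = 751.7 mol.
(a) Mass of CaCl₂: 751.7 × 111 = 83,440 g.

(b) Volume: 293,000 US gal × 3.785 L/gal = 1,109,005 L.
(b) CYA to add: (44 − 10) = 34 mg/L × 1,109,005 L = 37,710 g cyanuric acid.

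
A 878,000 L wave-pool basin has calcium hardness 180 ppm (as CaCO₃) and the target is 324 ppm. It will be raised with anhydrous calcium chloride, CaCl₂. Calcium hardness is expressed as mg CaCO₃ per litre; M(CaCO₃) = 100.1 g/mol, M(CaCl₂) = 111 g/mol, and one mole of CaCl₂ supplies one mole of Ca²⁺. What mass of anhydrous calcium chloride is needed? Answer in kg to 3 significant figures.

Hardness to add: (324 − 180) = 144 mg/L as CaCO₃ × 878,000 L = 126,400 g as CaCO₃.
Moles of Ca²⁺ (1 mol Ca²⁺ ≡ 1 mol CaCO₃): 126,400 / 100.1 g/mol = 1263 mol.
Mass of CaCl₂: 1263 × 111 = 140,200 g.

140 kg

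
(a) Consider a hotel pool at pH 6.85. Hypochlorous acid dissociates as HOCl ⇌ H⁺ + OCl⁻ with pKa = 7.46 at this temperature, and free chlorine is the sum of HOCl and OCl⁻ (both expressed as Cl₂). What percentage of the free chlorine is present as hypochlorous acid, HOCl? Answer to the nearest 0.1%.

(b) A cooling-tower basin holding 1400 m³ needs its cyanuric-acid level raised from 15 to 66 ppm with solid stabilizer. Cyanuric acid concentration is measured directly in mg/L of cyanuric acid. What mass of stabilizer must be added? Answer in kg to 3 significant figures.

(a) [OCl⁻]/[HOCl] = 10^(pH − pKa) = 10^(6.85 − 7.46) = 10^-0.61 = 0.2455.
(a) Fraction as HOCl = 1 / (1 + 0.2455) = 0.8029.

(b) Volume: 1400 m³ = 1,400,000 L.
(b) CYA to add: (66 − 15) = 51 mg/L × 1,400,000 L = 71,400 g cyanuric acid.

(a) 80.3%; (b) 71.4 kg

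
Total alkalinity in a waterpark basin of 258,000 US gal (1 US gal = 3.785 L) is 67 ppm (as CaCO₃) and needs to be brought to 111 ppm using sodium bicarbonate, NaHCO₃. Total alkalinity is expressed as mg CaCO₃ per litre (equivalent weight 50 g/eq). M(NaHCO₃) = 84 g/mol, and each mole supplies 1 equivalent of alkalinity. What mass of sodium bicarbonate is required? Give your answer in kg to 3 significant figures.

72.2 kg

Volume: 258,000 US gal × 3.785 L/gal = 976,530 L.
Alkalinity to add: (111 − 67) = 44 mg/L as CaCO₃ × 976,530 L = 42,970 g as CaCO₃.
Equivalents: 42,970 g ÷ 50 g/eq = 859.3 eq.
NaHCO₃ supplies 1 eq per mole → 859.3 mol.
Mass: 859.3 mol × 84 g/mol = 72,190 g.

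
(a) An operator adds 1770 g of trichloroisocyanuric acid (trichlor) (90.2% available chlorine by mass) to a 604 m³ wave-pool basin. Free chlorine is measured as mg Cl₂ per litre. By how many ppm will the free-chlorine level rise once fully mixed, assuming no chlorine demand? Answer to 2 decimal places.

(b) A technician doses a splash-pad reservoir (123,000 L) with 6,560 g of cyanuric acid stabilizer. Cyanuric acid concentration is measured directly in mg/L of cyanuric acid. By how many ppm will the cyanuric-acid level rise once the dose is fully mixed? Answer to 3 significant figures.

(a) 2.64 ppm; (b) 53.3 ppm

(a) Volume: 604 m³ = 604,000 L.
(a) Available chlorine delivered: 1770 g × 0.902 = 1597 g as Cl₂.
(a) Concentration rise: 1597 g / 604,000 L = 2.643 mg/L = 2.64 ppm.

(b) Rise: 6,560 g / 123,000 L × 1000 = 53.33 mg/L.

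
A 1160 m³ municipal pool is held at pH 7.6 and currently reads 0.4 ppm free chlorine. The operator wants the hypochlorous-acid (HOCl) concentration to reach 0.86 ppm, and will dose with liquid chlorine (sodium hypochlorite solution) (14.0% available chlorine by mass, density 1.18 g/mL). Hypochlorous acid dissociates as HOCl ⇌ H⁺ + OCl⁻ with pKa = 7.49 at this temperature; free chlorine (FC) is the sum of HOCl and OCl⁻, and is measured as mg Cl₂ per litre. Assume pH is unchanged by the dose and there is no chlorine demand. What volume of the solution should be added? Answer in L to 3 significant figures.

Volume: 1160 m³ = 1,160,000 L.
[OCl⁻]/[HOCl] = 10^(pH − pKa) = 10^(7.6 − 7.49) = 1.288; fraction as HOCl = 1/(1 + 1.288) = 0.437.
Free chlorine required for 0.86 ppm HOCl: 0.86 / 0.437 = 1.968 ppm.
FC to add: 1.968 − 0.4 = 1.568 mg/L as Cl₂.
Cl₂ equivalent: 1.568 mg/L × 1,160,000 L = 1819 g.
Product at 14.0% available Cl: 1819 / 0.14 = 12,990 g.
Volume: 12,990 g ÷ 1.18 g/mL = 11,010 mL.

11.0 L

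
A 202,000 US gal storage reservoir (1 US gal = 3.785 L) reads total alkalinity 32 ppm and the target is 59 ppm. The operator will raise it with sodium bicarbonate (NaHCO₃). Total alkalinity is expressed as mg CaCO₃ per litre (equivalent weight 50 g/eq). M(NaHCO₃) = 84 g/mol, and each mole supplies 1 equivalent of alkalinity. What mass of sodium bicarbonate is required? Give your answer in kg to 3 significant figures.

Volume: 202,000 US gal × 3.785 L/gal = 764,570 L.
Alkalinity to add: (59 − 32) = 27 mg/L as CaCO₃ × 764,570 L = 20,640 g as CaCO₃.
Equivalents: 20,640 g ÷ 50 g/eq = 412.9 eq.
NaHCO₃ supplies 1 eq per mole → 412.9 mol.
Mass: 412.9 mol × 84 g/mol = 34,680 g.

34.7 kg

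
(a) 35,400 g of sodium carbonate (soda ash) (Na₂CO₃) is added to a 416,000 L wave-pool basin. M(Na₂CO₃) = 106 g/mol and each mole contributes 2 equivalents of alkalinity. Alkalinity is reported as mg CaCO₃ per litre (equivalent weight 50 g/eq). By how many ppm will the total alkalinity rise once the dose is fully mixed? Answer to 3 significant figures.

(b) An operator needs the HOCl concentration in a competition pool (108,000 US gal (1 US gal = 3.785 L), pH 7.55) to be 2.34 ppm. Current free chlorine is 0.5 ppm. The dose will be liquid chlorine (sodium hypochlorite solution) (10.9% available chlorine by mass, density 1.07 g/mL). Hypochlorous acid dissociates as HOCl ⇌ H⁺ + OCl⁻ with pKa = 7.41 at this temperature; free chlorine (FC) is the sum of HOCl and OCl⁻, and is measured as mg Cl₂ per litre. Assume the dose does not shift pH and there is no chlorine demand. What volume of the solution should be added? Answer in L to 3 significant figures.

(a) Moles of Na₂CO₃: 35,400 g ÷ 106 g/mol = 334 mol → 667.9 eq of alkalinity.
(a) As CaCO₃: 667.9 eq × 50 g/eq = 33,400 g.
(a) Rise: 33,400 g / 416,000 L × 1000 = 80.28 mg/L.

(b) Volume: 108,000 US gal × 3.785 L/gal = 408,780 L.
(b) [OCl⁻]/[HOCl] = 10^(pH − pKa) = 10^(7.55 − 7.41) = 1.38; fraction as HOCl = 1/(1 + 1.38) = 0.4201.
(b) Free chlorine required for 2.34 ppm HOCl: 2.34 / 0.4201 = 5.57 ppm.
(b) FC to add: 5.57 − 0.5 = 5.07 mg/L as Cl₂.
(b) Cl₂ equivalent: 5.07 mg/L × 408,780 L = 2073 g.
(b) Product at 10.9% available Cl: 2073 / 0.109 = 19,010 g.
(b) Volume: 19,010 g ÷ 1.07 g/mL = 17,770 mL.

(a) 80.3 ppm; (b) 17.8 L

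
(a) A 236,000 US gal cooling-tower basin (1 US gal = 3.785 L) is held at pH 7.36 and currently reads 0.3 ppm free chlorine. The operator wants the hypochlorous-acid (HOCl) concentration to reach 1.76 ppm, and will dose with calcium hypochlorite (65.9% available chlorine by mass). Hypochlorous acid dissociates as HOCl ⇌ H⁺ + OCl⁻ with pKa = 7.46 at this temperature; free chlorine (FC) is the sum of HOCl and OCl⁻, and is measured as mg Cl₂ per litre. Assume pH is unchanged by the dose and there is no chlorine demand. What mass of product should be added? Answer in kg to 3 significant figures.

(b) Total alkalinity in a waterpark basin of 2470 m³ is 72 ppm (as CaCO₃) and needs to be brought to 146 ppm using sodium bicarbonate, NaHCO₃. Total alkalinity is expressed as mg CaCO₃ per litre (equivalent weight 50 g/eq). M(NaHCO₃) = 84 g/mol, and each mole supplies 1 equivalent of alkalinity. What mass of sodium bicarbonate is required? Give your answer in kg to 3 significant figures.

(a) Volume: 236,000 US gal × 3.785 L/gal = 893,260 L.
(a) [OCl⁻]/[HOCl] = 10^(pH − pKa) = 10^(7.36 − 7.46) = 0.7943; fraction as HOCl = 1/(1 + 0.7943) = 0.5573.
(a) Free chlorine required for 1.76 ppm HOCl: 1.76 / 0.5573 = 3.158 ppm.
(a) FC to add: 3.158 − 0.3 = 2.858 mg/L as Cl₂.
(a) Cl₂ equivalent: 2.858 mg/L × 893,260 L = 2553 g.
(a) Product at 65.9% available Cl: 2553 / 0.659 = 3874 g.

(b) Volume: 2470 m³ = 2,470,000 L.
(b) Alkalinity to add: (146 − 72) = 74 mg/L as CaCO₃ × 2,470,000 L = 182,800 g as CaCO₃.
(b) Equivalents: 182,800 g ÷ 50 g/eq = 3656 eq.
(b) NaHCO₃ supplies 1 eq per mole → 3656 mol.
(b) Mass: 3656 mol × 84 g/mol = 307,100 g.

(a) 3.87 kg; (b) 307 kg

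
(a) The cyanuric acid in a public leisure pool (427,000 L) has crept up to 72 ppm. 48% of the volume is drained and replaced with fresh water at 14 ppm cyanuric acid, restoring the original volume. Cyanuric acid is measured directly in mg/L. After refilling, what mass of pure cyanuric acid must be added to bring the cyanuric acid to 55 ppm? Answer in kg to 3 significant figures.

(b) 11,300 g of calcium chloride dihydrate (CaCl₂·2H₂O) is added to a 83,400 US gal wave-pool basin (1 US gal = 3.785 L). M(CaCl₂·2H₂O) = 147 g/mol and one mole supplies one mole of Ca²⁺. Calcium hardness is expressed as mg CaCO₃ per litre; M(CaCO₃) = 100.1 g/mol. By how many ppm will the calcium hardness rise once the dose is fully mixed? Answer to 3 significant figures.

(a) After draining 48% and refilling: 72 × 0.52 + 14 × 0.48 = 44.16 ppm.
(a) Deficit to target: 55 − 44.16 = 10.84 mg/L.
(a) Mass: 10.84 mg/L × 427,000 L = 4629 g cyanuric acid.

(b) Volume: 83,400 US gal × 3.785 L/gal = 315,669 L.
(b) Moles of Ca²⁺: 11,300 g ÷ 147 g/mol = 76.87 mol.
(b) As CaCO₃: 76.87 mol × 100.1 g/mol = 7695 g.
(b) Rise: 7695 g / 315,669 L × 1000 = 24.38 mg/L.

(a) 4.63 kg; (b) 24.4 ppm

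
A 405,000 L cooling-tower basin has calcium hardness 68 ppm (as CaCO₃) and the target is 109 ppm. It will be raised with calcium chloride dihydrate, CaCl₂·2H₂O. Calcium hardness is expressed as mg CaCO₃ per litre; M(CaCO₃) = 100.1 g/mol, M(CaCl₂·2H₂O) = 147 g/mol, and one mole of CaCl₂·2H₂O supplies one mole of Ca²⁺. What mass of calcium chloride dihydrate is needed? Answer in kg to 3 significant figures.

24.4 kg

Hardness to add: (109 − 68) = 41 mg/L as CaCO₃ × 405,000 L = 16,600 g as CaCO₃.
Moles of Ca²⁺ (1 mol Ca²⁺ ≡ 1 mol CaCO₃): 16,600 / 100.1 g/mol = 165.9 mol.
Mass of CaCl₂·2H₂O: 165.9 × 147 = 24,380 g.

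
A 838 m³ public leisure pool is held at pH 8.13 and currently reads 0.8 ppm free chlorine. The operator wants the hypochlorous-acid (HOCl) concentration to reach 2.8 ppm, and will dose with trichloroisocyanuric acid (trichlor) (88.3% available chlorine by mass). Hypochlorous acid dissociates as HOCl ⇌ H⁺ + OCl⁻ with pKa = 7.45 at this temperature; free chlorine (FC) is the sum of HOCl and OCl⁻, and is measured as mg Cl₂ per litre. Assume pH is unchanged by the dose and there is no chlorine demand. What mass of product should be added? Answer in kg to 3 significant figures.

14.6 kg

Volume: 838 m³ = 838,000 L.
[OCl⁻]/[HOCl] = 10^(pH − pKa) = 10^(8.13 − 7.45) = 4.786; fraction as HOCl = 1/(1 + 4.786) = 0.1728.
Free chlorine required for 2.8 ppm HOCl: 2.8 / 0.1728 = 16.2 ppm.
FC to add: 16.2 − 0.8 = 15.4 mg/L as Cl₂.
Cl₂ equivalent: 15.4 mg/L × 838,000 L = 12,910 g.
Product at 88.3% available Cl: 12,910 / 0.883 = 14,620 g.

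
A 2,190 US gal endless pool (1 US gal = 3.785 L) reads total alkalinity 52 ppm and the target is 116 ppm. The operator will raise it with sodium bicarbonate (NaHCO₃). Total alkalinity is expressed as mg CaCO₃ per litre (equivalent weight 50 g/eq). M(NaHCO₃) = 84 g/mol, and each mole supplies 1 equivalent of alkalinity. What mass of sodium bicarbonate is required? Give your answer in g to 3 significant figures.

891 g

Volume: 2,190 US gal × 3.785 L/gal = 8,289 L.
Alkalinity to add: (116 − 52) = 64 mg/L as CaCO₃ × 8,289 L = 530.5 g as CaCO₃.
Equivalents: 530.5 g ÷ 50 g/eq = 10.61 eq.
NaHCO₃ supplies 1 eq per mole → 10.61 mol.
Mass: 10.61 mol × 84 g/mol = 891.2 g.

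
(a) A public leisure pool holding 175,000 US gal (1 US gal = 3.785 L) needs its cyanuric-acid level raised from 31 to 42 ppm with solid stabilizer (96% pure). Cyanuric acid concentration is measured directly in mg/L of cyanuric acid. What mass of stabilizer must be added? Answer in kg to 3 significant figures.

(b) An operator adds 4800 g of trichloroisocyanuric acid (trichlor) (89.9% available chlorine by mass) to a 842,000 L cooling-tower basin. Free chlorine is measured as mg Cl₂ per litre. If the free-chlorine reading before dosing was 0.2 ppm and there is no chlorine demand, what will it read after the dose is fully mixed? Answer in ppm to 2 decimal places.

(a) Volume: 175,000 US gal × 3.785 L/gal = 662,375 L.
(a) CYA to add: (42 − 31) = 11 mg/L × 662,375 L = 7286 g cyanuric acid.
(a) At 96% purity: 7286 / 0.96 = 7590 g product.

(b) Available chlorine delivered: 4800 g × 0.899 = 4315 g as Cl₂.
(b) Concentration rise: 4315 g / 842,000 L = 5.125 mg/L = 5.12 ppm.
(b) Final FC: 0.2 + 5.12 = 5.32 ppm.

(a) 7.59 kg; (b) 5.32 ppm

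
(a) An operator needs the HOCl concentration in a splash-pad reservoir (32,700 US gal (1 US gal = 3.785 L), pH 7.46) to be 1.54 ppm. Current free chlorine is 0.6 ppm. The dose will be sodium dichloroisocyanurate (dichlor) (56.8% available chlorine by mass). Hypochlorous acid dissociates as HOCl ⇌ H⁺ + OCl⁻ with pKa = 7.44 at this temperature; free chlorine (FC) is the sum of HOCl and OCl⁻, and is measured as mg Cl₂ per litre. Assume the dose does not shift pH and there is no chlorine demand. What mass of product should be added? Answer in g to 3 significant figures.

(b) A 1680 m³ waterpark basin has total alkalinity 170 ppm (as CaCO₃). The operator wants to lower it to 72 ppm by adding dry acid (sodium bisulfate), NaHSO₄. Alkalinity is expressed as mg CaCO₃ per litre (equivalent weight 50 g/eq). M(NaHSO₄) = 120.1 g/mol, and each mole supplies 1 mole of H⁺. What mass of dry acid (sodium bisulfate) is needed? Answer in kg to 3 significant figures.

(a) Volume: 32,700 US gal × 3.785 L/gal = 123,770 L.
(a) [OCl⁻]/[HOCl] = 10^(pH − pKa) = 10^(7.46 − 7.44) = 1.047; fraction as HOCl = 1/(1 + 1.047) = 0.4885.
(a) Free chlorine required for 1.54 ppm HOCl: 1.54 / 0.4885 = 3.153 ppm.
(a) FC to add: 3.153 − 0.6 = 2.553 mg/L as Cl₂.
(a) Cl₂ equivalent: 2.553 mg/L × 123,770 L = 315.9 g.
(a) Product at 56.8% available Cl: 315.9 / 0.568 = 556.2 g.

(b) Volume: 1680 m³ = 1,680,000 L.
(b) Alkalinity to neutralize: (170 − 72) = 98 mg/L as CaCO₃ × 1,680,000 L = 164,600 g as CaCO₃.
(b) Equivalents of H⁺ required: 164,600 ÷ 50 g/eq = 3293 eq = 3293 mol NaHSO₄.
(b) Mass of NaHSO₄: 3293 × 120.1 = 395,500 g.

(a) 556 g; (b) 395 kg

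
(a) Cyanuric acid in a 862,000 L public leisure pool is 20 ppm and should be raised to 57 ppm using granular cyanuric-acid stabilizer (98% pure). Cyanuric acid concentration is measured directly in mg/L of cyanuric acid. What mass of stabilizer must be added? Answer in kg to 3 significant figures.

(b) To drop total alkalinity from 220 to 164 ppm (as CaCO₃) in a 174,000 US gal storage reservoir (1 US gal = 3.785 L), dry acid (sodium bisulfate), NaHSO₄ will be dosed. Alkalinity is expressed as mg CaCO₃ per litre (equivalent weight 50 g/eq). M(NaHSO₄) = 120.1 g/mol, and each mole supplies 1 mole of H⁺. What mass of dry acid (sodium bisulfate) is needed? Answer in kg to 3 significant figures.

(a) CYA to add: (57 − 20) = 37 mg/L × 862,000 L = 31,890 g cyanuric acid.
(a) At 98% purity: 31,890 / 0.98 = 32,540 g product.

(b) Volume: 174,000 US gal × 3.785 L/gal = 658,590 L.
(b) Alkalinity to neutralize: (220 − 164) = 56 mg/L as CaCO₃ × 658,590 L = 36,880 g as CaCO₃.
(b) Equivalents of H⁺ required: 36,880 ÷ 50 g/eq = 737.6 eq = 737.6 mol NaHSO₄.
(b) Mass of NaHSO₄: 737.6 × 120.1 = 88,590 g.

(a) 32.5 kg; (b) 88.6 kg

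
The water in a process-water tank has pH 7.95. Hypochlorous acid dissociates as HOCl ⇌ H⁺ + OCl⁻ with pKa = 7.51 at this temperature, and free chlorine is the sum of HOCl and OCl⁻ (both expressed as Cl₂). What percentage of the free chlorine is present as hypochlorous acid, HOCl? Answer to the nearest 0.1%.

[OCl⁻]/[HOCl] = 10^(pH − pKa) = 10^(7.95 − 7.51) = 10^0.44 = 2.754.
Fraction as HOCl = 1 / (1 + 2.754) = 0.2664.

26.6%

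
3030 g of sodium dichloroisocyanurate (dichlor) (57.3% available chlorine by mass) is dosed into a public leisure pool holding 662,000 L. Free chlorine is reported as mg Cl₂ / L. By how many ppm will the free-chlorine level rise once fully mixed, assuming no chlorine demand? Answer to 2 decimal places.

2.62 ppm

Available chlorine delivered: 3030 g × 0.573 = 1736 g as Cl₂.
Concentration rise: 1736 g / 662,000 L = 2.623 mg/L = 2.62 ppm.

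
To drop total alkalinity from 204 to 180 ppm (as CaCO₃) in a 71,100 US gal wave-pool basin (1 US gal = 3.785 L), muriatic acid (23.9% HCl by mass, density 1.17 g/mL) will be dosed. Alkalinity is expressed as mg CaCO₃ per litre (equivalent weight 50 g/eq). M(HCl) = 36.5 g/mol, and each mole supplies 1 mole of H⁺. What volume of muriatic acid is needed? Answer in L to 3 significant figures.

16.9 L

Volume: 71,100 US gal × 3.785 L/gal = 269,114 L.
Alkalinity to neutralize: (204 − 180) = 24 mg/L as CaCO₃ × 269,114 L = 6459 g as CaCO₃.
Equivalents of H⁺ required: 6459 ÷ 50 g/eq = 129.2 eq = 129.2 mol HCl.
Mass of HCl: 129.2 × 36.5 = 4715 g.
Mass of 23.9% solution: 4715 / 0.239 = 19,730 g.
Volume: 19,730 g ÷ 1.17 g/mL = 16,860 mL.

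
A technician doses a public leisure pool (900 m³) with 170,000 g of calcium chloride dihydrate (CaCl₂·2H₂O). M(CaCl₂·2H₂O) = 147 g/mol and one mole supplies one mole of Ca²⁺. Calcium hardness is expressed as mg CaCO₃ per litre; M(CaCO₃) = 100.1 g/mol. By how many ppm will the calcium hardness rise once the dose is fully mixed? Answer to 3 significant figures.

Volume: 900 m³ = 900,000 L.
Moles of Ca²⁺: 170,000 g ÷ 147 g/mol = 1156 mol.
As CaCO₃: 1156 mol × 100.1 g/mol = 115,800 g.
Rise: 115,800 g / 900,000 L × 1000 = 128.6 mg/L.

129 ppm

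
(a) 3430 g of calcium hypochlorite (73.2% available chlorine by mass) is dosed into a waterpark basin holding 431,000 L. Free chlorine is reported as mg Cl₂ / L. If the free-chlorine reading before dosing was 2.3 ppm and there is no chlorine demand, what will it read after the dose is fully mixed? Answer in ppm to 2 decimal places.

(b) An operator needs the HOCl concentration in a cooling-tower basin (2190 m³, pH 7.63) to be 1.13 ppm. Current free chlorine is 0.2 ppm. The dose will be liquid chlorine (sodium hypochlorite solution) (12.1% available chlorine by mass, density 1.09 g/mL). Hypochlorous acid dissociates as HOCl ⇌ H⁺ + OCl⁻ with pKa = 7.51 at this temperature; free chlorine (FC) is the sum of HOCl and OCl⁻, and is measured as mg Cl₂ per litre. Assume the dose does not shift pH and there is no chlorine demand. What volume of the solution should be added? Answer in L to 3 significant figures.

(a) 8.13 ppm; (b) 40.2 L

(a) Available chlorine delivered: 3430 g × 0.732 = 2511 g as Cl₂.
(a) Concentration rise: 2511 g / 431,000 L = 5.825 mg/L = 5.83 ppm.
(a) Final FC: 2.3 + 5.83 = 8.13 ppm.

(b) Volume: 2190 m³ = 2,190,000 L.
(b) [OCl⁻]/[HOCl] = 10^(pH − pKa) = 10^(7.63 − 7.51) = 1.318; fraction as HOCl = 1/(1 + 1.318) = 0.4314.
(b) Free chlorine required for 1.13 ppm HOCl: 1.13 / 0.4314 = 2.62 ppm.
(b) FC to add: 2.62 − 0.2 = 2.42 mg/L as Cl₂.
(b) Cl₂ equivalent: 2.42 mg/L × 2,190,000 L = 5299 g.
(b) Product at 12.1% available Cl: 5299 / 0.121 = 43,790 g.
(b) Volume: 43,790 g ÷ 1.09 g/mL = 40,180 mL.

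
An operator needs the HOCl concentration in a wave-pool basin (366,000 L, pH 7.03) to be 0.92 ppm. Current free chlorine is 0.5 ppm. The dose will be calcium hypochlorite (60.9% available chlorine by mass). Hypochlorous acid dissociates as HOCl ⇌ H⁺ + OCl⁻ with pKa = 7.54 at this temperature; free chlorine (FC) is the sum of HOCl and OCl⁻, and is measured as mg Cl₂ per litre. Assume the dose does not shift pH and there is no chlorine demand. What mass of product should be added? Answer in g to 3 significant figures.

[OCl⁻]/[HOCl] = 10^(pH − pKa) = 10^(7.03 − 7.54) = 0.309; fraction as HOCl = 1/(1 + 0.309) = 0.7639.
Free chlorine required for 0.92 ppm HOCl: 0.92 / 0.7639 = 1.204 ppm.
FC to add: 1.204 − 0.5 = 0.7043 mg/L as Cl₂.
Cl₂ equivalent: 0.7043 mg/L × 366,000 L = 257.8 g.
Product at 60.9% available Cl: 257.8 / 0.609 = 423.3 g.

423 g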